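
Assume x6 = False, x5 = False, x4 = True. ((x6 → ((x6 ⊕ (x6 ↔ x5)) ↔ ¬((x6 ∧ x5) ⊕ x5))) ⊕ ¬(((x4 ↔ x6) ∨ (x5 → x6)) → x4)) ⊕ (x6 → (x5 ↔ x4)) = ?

False

x6 ↔ x5 = False ↔ False = True
x6 ⊕ (x6 ↔ x5) = False ⊕ True = True
x6 ∧ x5 = False ∧ False = False
(x6 ∧ x5) ⊕ x5 = False ⊕ False = False
¬((x6 ∧ x5) ⊕ x5) = ¬False = True
(x6 ⊕ (x6 ↔ x5)) ↔ ¬((x6 ∧ x5) ⊕ x5) = True ↔ True = True
x6 → ((x6 ⊕ (x6 ↔ x5)) ↔ ¬((x6 ∧ x5) ⊕ x5)) = False → True = True
x4 ↔ x6 = True ↔ False = False
x5 → x6 = False → False = True
(x4 ↔ x6) ∨ (x5 → x6) = False ∨ True = True
((x4 ↔ x6) ∨ (x5 → x6)) → x4 = True → True = True
¬(((x4 ↔ x6) ∨ (x5 → x6)) → x4) = ¬True = False
(x6 → ((x6 ⊕ (x6 ↔ x5)) ↔ ¬((x6 ∧ x5) ⊕ x5))) ⊕ ¬(((x4 ↔ x6) ∨ (x5 → x6)) → x4) = True ⊕ False = True
x5 ↔ x4 = False ↔ True = False
x6 → (x5 ↔ x4) = False → False = True
((x6 → ((x6 ⊕ (x6 ↔ x5)) ↔ ¬((x6 ∧ x5) ⊕ x5))) ⊕ ¬(((x4 ↔ x6) ∨ (x5 → x6)) → x4)) ⊕ (x6 → (x5 ↔ x4)) = True ⊕ True = False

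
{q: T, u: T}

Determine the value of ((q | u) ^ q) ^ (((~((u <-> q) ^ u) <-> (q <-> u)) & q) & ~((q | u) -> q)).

Substituting q=T, u=T:
q | u = T | T = T
(q | u) ^ q = T ^ T = F
u <-> q = T <-> T = T
(u <-> q) ^ u = T ^ T = F
~((u <-> q) ^ u) = ~F = T
q <-> u = T <-> T = T
~((u <-> q) ^ u) <-> (q <-> u) = T <-> T = T
(~((u <-> q) ^ u) <-> (q <-> u)) & q = T & T = T
q | u = T | T = T
(q | u) -> q = T -> T = T
~((q | u) -> q) = ~T = F
((~((u <-> q) ^ u) <-> (q <-> u)) & q) & ~((q | u) -> q) = T & F = F
((q | u) ^ q) ^ (((~((u <-> q) ^ u) <-> (q <-> u)) & q) & ~((q | u) -> q)) = F ^ F = F

F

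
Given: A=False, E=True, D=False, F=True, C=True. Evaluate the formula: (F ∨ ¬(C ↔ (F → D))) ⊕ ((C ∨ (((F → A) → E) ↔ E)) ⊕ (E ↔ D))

False

F → D = True → False = False
C ↔ (F → D) = True ↔ False = False
¬(C ↔ (F → D)) = ¬False = True
F ∨ ¬(C ↔ (F → D)) = True ∨ True = True
F → A = True → False = False
(F → A) → E = False → True = True
((F → A) → E) ↔ E = True ↔ True = True
C ∨ (((F → A) → E) ↔ E) = True ∨ True = True
E ↔ D = True ↔ False = False
(C ∨ (((F → A) → E) ↔ E)) ⊕ (E ↔ D) = True ⊕ False = True
(F ∨ ¬(C ↔ (F → D))) ⊕ ((C ∨ (((F → A) → E) ↔ E)) ⊕ (E ↔ D)) = True ⊕ True = False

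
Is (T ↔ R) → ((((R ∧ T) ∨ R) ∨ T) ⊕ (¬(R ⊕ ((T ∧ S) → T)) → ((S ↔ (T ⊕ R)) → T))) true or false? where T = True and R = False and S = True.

T ↔ R = True ↔ False = False
R ∧ T = False ∧ True = False
(R ∧ T) ∨ R = False ∨ False = False
((R ∧ T) ∨ R) ∨ T = False ∨ True = True
T ∧ S = True ∧ True = True
(T ∧ S) → T = True → True = True
R ⊕ ((T ∧ S) → T) = False ⊕ True = True
¬(R ⊕ ((T ∧ S) → T)) = ¬True = False
T ⊕ R = True ⊕ False = True
S ↔ (T ⊕ R) = True ↔ True = True
(S ↔ (T ⊕ R)) → T = True → True = True
¬(R ⊕ ((T ∧ S) → T)) → ((S ↔ (T ⊕ R)) → T) = False → True = True
(((R ∧ T) ∨ R) ∨ T) ⊕ (¬(R ⊕ ((T ∧ S) → T)) → ((S ↔ (T ⊕ R)) → T)) = True ⊕ True = False
(T ↔ R) → ((((R ∧ T) ∨ R) ∨ T) ⊕ (¬(R ⊕ ((T ∧ S) → T)) → ((S ↔ (T ⊕ R)) → T))) = False → False = True

True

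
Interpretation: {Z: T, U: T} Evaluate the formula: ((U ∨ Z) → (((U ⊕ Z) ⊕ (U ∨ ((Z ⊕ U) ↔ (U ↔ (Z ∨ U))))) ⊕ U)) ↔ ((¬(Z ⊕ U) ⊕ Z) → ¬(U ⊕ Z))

U ∨ Z = T ∨ T = T
U ⊕ Z = T ⊕ T = F
Z ⊕ U = T ⊕ T = F
Z ∨ U = T ∨ T = T
U ↔ (Z ∨ U) = T ↔ T = T
(Z ⊕ U) ↔ (U ↔ (Z ∨ U)) = F ↔ T = F
U ∨ ((Z ⊕ U) ↔ (U ↔ (Z ∨ U))) = T ∨ F = T
(U ⊕ Z) ⊕ (U ∨ ((Z ⊕ U) ↔ (U ↔ (Z ∨ U)))) = F ⊕ T = T
((U ⊕ Z) ⊕ (U ∨ ((Z ⊕ U) ↔ (U ↔ (Z ∨ U))))) ⊕ U = T ⊕ T = F
(U ∨ Z) → (((U ⊕ Z) ⊕ (U ∨ ((Z ⊕ U) ↔ (U ↔ (Z ∨ U))))) ⊕ U) = T → F = F
Z ⊕ U = T ⊕ T = F
¬(Z ⊕ U) = ¬F = T
¬(Z ⊕ U) ⊕ Z = T ⊕ T = F
U ⊕ Z = T ⊕ T = F
¬(U ⊕ Z) = ¬F = T
(¬(Z ⊕ U) ⊕ Z) → ¬(U ⊕ Z) = F → T = T
((U ∨ Z) → (((U ⊕ Z) ⊕ (U ∨ ((Z ⊕ U) ↔ (U ↔ (Z ∨ U))))) ⊕ U)) ↔ ((¬(Z ⊕ U) ⊕ Z) → ¬(U ⊕ Z)) = F ↔ T = F

F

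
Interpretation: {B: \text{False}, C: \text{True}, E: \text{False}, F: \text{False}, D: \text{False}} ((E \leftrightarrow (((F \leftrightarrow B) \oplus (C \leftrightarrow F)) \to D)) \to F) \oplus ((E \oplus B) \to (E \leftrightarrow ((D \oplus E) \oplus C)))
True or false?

F \leftrightarrow B = \text{False} \leftrightarrow \text{False} = \text{True}
C \leftrightarrow F = \text{True} \leftrightarrow \text{False} = \text{False}
(F \leftrightarrow B) \oplus (C \leftrightarrow F) = \text{True} \oplus \text{False} = \text{True}
((F \leftrightarrow B) \oplus (C \leftrightarrow F)) \to D = \text{True} \to \text{False} = \text{False}
E \leftrightarrow (((F \leftrightarrow B) \oplus (C \leftrightarrow F)) \to D) = \text{False} \leftrightarrow \text{False} = \text{True}
(E \leftrightarrow (((F \leftrightarrow B) \oplus (C \leftrightarrow F)) \to D)) \to F = \text{True} \to \text{False} = \text{False}
E \oplus B = \text{False} \oplus \text{False} = \text{False}
D \oplus E = \text{False} \oplus \text{False} = \text{False}
(D \oplus E) \oplus C = \text{False} \oplus \text{True} = \text{True}
E \leftrightarrow ((D \oplus E) \oplus C) = \text{False} \leftrightarrow \text{True} = \text{False}
(E \oplus B) \to (E \leftrightarrow ((D \oplus E) \oplus C)) = \text{False} \to \text{False} = \text{True}
((E \leftrightarrow (((F \leftrightarrow B) \oplus (C \leftrightarrow F)) \to D)) \to F) \oplus ((E \oplus B) \to (E \leftrightarrow ((D \oplus E) \oplus C))) = \text{False} \oplus \text{True} = \text{True}

\text{True}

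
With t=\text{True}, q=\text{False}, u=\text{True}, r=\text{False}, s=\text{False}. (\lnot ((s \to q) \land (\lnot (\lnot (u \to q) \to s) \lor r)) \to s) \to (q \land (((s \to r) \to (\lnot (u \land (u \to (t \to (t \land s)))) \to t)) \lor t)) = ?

s \to q = \text{False} \to \text{False} = \text{True}
u \to q = \text{True} \to \text{False} = \text{False}
\lnot (u \to q) = \lnot \text{False} = \text{True}
\lnot (u \to q) \to s = \text{True} \to \text{False} = \text{False}
\lnot (\lnot (u \to q) \to s) = \lnot \text{False} = \text{True}
\lnot (\lnot (u \to q) \to s) \lor r = \text{True} \lor \text{False} = \text{True}
(s \to q) \land (\lnot (\lnot (u \to q) \to s) \lor r) = \text{True} \land \text{True} = \text{True}
\lnot ((s \to q) \land (\lnot (\lnot (u \to q) \to s) \lor r)) = \lnot \text{True} = \text{False}
\lnot ((s \to q) \land (\lnot (\lnot (u \to q) \to s) \lor r)) \to s = \text{False} \to \text{False} = \text{True}
s \to r = \text{False} \to \text{False} = \text{True}
t \land s = \text{True} \land \text{False} = \text{False}
t \to (t \land s) = \text{True} \to \text{False} = \text{False}
u \to (t \to (t \land s)) = \text{True} \to \text{False} = \text{False}
u \land (u \to (t \to (t \land s))) = \text{True} \land \text{False} = \text{False}
\lnot (u \land (u \to (t \to (t \land s)))) = \lnot \text{False} = \text{True}
\lnot (u \land (u \to (t \to (t \land s)))) \to t = \text{True} \to \text{True} = \text{True}
(s \to r) \to (\lnot (u \land (u \to (t \to (t \land s)))) \to t) = \text{True} \to \text{True} = \text{True}
((s \to r) \to (\lnot (u \land (u \to (t \to (t \land s)))) \to t)) \lor t = \text{True} \lor \text{True} = \text{True}
q \land (((s \to r) \to (\lnot (u \land (u \to (t \to (t \land s)))) \to t)) \lor t) = \text{False} \land \text{True} = \text{False}
(\lnot ((s \to q) \land (\lnot (\lnot (u \to q) \to s) \lor r)) \to s) \to (q \land (((s \to r) \to (\lnot (u \land (u \to (t \to (t \land s)))) \to t)) \lor t)) = \text{True} \to \text{False} = \text{False}

\text{False}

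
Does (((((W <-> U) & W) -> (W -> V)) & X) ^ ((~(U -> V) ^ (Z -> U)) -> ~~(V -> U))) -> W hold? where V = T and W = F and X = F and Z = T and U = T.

W <-> U = F <-> T = F
(W <-> U) & W = F & F = F
W -> V = F -> T = T
((W <-> U) & W) -> (W -> V) = F -> T = T
(((W <-> U) & W) -> (W -> V)) & X = T & F = F
U -> V = T -> T = T
~(U -> V) = ~T = F
Z -> U = T -> T = T
~(U -> V) ^ (Z -> U) = F ^ T = T
V -> U = T -> T = T
~(V -> U) = ~T = F
~~(V -> U) = ~F = T
(~(U -> V) ^ (Z -> U)) -> ~~(V -> U) = T -> T = T
((((W <-> U) & W) -> (W -> V)) & X) ^ ((~(U -> V) ^ (Z -> U)) -> ~~(V -> U)) = F ^ T = T
(((((W <-> U) & W) -> (W -> V)) & X) ^ ((~(U -> V) ^ (Z -> U)) -> ~~(V -> U))) -> W = T -> F = F

F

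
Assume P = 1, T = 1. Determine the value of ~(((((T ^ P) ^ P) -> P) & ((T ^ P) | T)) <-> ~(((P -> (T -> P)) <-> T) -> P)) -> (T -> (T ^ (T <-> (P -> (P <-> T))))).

0

T ^ P = 1 ^ 1 = 0
(T ^ P) ^ P = 0 ^ 1 = 1
((T ^ P) ^ P) -> P = 1 -> 1 = 1
T ^ P = 1 ^ 1 = 0
(T ^ P) | T = 0 | 1 = 1
(((T ^ P) ^ P) -> P) & ((T ^ P) | T) = 1 & 1 = 1
T -> P = 1 -> 1 = 1
P -> (T -> P) = 1 -> 1 = 1
(P -> (T -> P)) <-> T = 1 <-> 1 = 1
((P -> (T -> P)) <-> T) -> P = 1 -> 1 = 1
~(((P -> (T -> P)) <-> T) -> P) = ~1 = 0
((((T ^ P) ^ P) -> P) & ((T ^ P) | T)) <-> ~(((P -> (T -> P)) <-> T) -> P) = 1 <-> 0 = 0
~(((((T ^ P) ^ P) -> P) & ((T ^ P) | T)) <-> ~(((P -> (T -> P)) <-> T) -> P)) = ~0 = 1
P <-> T = 1 <-> 1 = 1
P -> (P <-> T) = 1 -> 1 = 1
T <-> (P -> (P <-> T)) = 1 <-> 1 = 1
T ^ (T <-> (P -> (P <-> T))) = 1 ^ 1 = 0
T -> (T ^ (T <-> (P -> (P <-> T)))) = 1 -> 0 = 0
~(((((T ^ P) ^ P) -> P) & ((T ^ P) | T)) <-> ~(((P -> (T -> P)) <-> T) -> P)) -> (T -> (T ^ (T <-> (P -> (P <-> T))))) = 1 -> 0 = 0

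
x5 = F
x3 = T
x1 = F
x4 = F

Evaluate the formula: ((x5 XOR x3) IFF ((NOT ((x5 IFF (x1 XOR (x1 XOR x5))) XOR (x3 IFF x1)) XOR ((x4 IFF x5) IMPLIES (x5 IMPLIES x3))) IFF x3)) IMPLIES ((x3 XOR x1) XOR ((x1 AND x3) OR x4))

x5 XOR x3 = F XOR T = T
x1 XOR x5 = F XOR F = F
x1 XOR (x1 XOR x5) = F XOR F = F
x5 IFF (x1 XOR (x1 XOR x5)) = F IFF F = T
x3 IFF x1 = T IFF F = F
(x5 IFF (x1 XOR (x1 XOR x5))) XOR (x3 IFF x1) = T XOR F = T
NOT ((x5 IFF (x1 XOR (x1 XOR x5))) XOR (x3 IFF x1)) = NOT T = F
x4 IFF x5 = F IFF F = T
x5 IMPLIES x3 = F IMPLIES T = T
(x4 IFF x5) IMPLIES (x5 IMPLIES x3) = T IMPLIES T = T
NOT ((x5 IFF (x1 XOR (x1 XOR x5))) XOR (x3 IFF x1)) XOR ((x4 IFF x5) IMPLIES (x5 IMPLIES x3)) = F XOR T = T
(NOT ((x5 IFF (x1 XOR (x1 XOR x5))) XOR (x3 IFF x1)) XOR ((x4 IFF x5) IMPLIES (x5 IMPLIES x3))) IFF x3 = T IFF T = T
(x5 XOR x3) IFF ((NOT ((x5 IFF (x1 XOR (x1 XOR x5))) XOR (x3 IFF x1)) XOR ((x4 IFF x5) IMPLIES (x5 IMPLIES x3))) IFF x3) = T IFF T = T
x3 XOR x1 = T XOR F = T
x1 AND x3 = F AND T = F
(x1 AND x3) OR x4 = F OR F = F
(x3 XOR x1) XOR ((x1 AND x3) OR x4) = T XOR F = T
((x5 XOR x3) IFF ((NOT ((x5 IFF (x1 XOR (x1 XOR x5))) XOR (x3 IFF x1)) XOR ((x4 IFF x5) IMPLIES (x5 IMPLIES x3))) IFF x3)) IMPLIES ((x3 XOR x1) XOR ((x1 AND x3) OR x4)) = T IMPLIES T = T

T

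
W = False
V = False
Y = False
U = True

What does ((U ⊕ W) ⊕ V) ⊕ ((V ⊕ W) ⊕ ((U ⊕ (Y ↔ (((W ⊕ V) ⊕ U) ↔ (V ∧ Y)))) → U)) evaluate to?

False

Substituting W=False, V=False, Y=False, U=True:
U ⊕ W = True ⊕ False = True
(U ⊕ W) ⊕ V = True ⊕ False = True
V ⊕ W = False ⊕ False = False
W ⊕ V = False ⊕ False = False
(W ⊕ V) ⊕ U = False ⊕ True = True
V ∧ Y = False ∧ False = False
((W ⊕ V) ⊕ U) ↔ (V ∧ Y) = True ↔ False = False
Y ↔ (((W ⊕ V) ⊕ U) ↔ (V ∧ Y)) = False ↔ False = True
U ⊕ (Y ↔ (((W ⊕ V) ⊕ U) ↔ (V ∧ Y))) = True ⊕ True = False
(U ⊕ (Y ↔ (((W ⊕ V) ⊕ U) ↔ (V ∧ Y)))) → U = False → True = True
(V ⊕ W) ⊕ ((U ⊕ (Y ↔ (((W ⊕ V) ⊕ U) ↔ (V ∧ Y)))) → U) = False ⊕ True = True
((U ⊕ W) ⊕ V) ⊕ ((V ⊕ W) ⊕ ((U ⊕ (Y ↔ (((W ⊕ V) ⊕ U) ↔ (V ∧ Y)))) → U)) = True ⊕ True = False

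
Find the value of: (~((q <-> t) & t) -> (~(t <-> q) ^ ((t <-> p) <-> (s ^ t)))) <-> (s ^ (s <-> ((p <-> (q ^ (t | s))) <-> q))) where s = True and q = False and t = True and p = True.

True

Substituting s=True, q=False, t=True, p=True:
q <-> t = False <-> True = False
(q <-> t) & t = False & True = False
~((q <-> t) & t) = ~False = True
t <-> q = True <-> False = False
~(t <-> q) = ~False = True
t <-> p = True <-> True = True
s ^ t = True ^ True = False
(t <-> p) <-> (s ^ t) = True <-> False = False
~(t <-> q) ^ ((t <-> p) <-> (s ^ t)) = True ^ False = True
~((q <-> t) & t) -> (~(t <-> q) ^ ((t <-> p) <-> (s ^ t))) = True -> True = True
t | s = True | True = True
q ^ (t | s) = False ^ True = True
p <-> (q ^ (t | s)) = True <-> True = True
(p <-> (q ^ (t | s))) <-> q = True <-> False = False
s <-> ((p <-> (q ^ (t | s))) <-> q) = True <-> False = False
s ^ (s <-> ((p <-> (q ^ (t | s))) <-> q)) = True ^ False = True
(~((q <-> t) & t) -> (~(t <-> q) ^ ((t <-> p) <-> (s ^ t)))) <-> (s ^ (s <-> ((p <-> (q ^ (t | s))) <-> q))) = True <-> True = True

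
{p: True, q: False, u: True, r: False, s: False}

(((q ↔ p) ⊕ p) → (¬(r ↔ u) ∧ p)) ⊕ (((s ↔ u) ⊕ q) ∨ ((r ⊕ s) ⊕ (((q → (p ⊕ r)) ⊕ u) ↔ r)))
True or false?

False

Substituting p=True, q=False, u=True, r=False, s=False:
q ↔ p = False ↔ True = False
(q ↔ p) ⊕ p = False ⊕ True = True
r ↔ u = False ↔ True = False
¬(r ↔ u) = ¬False = True
¬(r ↔ u) ∧ p = True ∧ True = True
((q ↔ p) ⊕ p) → (¬(r ↔ u) ∧ p) = True → True = True
s ↔ u = False ↔ True = False
(s ↔ u) ⊕ q = False ⊕ False = False
r ⊕ s = False ⊕ False = False
p ⊕ r = True ⊕ False = True
q → (p ⊕ r) = False → True = True
(q → (p ⊕ r)) ⊕ u = True ⊕ True = False
((q → (p ⊕ r)) ⊕ u) ↔ r = False ↔ False = True
(r ⊕ s) ⊕ (((q → (p ⊕ r)) ⊕ u) ↔ r) = False ⊕ True = True
((s ↔ u) ⊕ q) ∨ ((r ⊕ s) ⊕ (((q → (p ⊕ r)) ⊕ u) ↔ r)) = False ∨ True = True
(((q ↔ p) ⊕ p) → (¬(r ↔ u) ∧ p)) ⊕ (((s ↔ u) ⊕ q) ∨ ((r ⊕ s) ⊕ (((q → (p ⊕ r)) ⊕ u) ↔ r))) = True ⊕ True = False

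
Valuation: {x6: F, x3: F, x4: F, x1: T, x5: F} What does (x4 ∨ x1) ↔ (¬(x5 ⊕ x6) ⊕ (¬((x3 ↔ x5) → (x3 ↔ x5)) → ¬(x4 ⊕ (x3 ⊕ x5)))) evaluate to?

F

x4 ∨ x1 = F ∨ T = T
x5 ⊕ x6 = F ⊕ F = F
¬(x5 ⊕ x6) = ¬F = T
x3 ↔ x5 = F ↔ F = T
x3 ↔ x5 = F ↔ F = T
(x3 ↔ x5) → (x3 ↔ x5) = T → T = T
¬((x3 ↔ x5) → (x3 ↔ x5)) = ¬T = F
x3 ⊕ x5 = F ⊕ F = F
x4 ⊕ (x3 ⊕ x5) = F ⊕ F = F
¬(x4 ⊕ (x3 ⊕ x5)) = ¬F = T
¬((x3 ↔ x5) → (x3 ↔ x5)) → ¬(x4 ⊕ (x3 ⊕ x5)) = F → T = T
¬(x5 ⊕ x6) ⊕ (¬((x3 ↔ x5) → (x3 ↔ x5)) → ¬(x4 ⊕ (x3 ⊕ x5))) = T ⊕ T = F
(x4 ∨ x1) ↔ (¬(x5 ⊕ x6) ⊕ (¬((x3 ↔ x5) → (x3 ↔ x5)) → ¬(x4 ⊕ (x3 ⊕ x5)))) = T ↔ F = F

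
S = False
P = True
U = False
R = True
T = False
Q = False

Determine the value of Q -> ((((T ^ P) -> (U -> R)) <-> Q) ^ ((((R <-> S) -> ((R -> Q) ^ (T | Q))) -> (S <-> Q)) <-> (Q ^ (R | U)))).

Substituting S=False, P=True, U=False, R=True, T=False, Q=False:
T ^ P = False ^ True = True
U -> R = False -> True = True
(T ^ P) -> (U -> R) = True -> True = True
((T ^ P) -> (U -> R)) <-> Q = True <-> False = False
R <-> S = True <-> False = False
R -> Q = True -> False = False
T | Q = False | False = False
(R -> Q) ^ (T | Q) = False ^ False = False
(R <-> S) -> ((R -> Q) ^ (T | Q)) = False -> False = True
S <-> Q = False <-> False = True
((R <-> S) -> ((R -> Q) ^ (T | Q))) -> (S <-> Q) = True -> True = True
R | U = True | False = True
Q ^ (R | U) = False ^ True = True
(((R <-> S) -> ((R -> Q) ^ (T | Q))) -> (S <-> Q)) <-> (Q ^ (R | U)) = True <-> True = True
(((T ^ P) -> (U -> R)) <-> Q) ^ ((((R <-> S) -> ((R -> Q) ^ (T | Q))) -> (S <-> Q)) <-> (Q ^ (R | U))) = False ^ True = True
Q -> ((((T ^ P) -> (U -> R)) <-> Q) ^ ((((R <-> S) -> ((R -> Q) ^ (T | Q))) -> (S <-> Q)) <-> (Q ^ (R | U)))) = False -> True = True

True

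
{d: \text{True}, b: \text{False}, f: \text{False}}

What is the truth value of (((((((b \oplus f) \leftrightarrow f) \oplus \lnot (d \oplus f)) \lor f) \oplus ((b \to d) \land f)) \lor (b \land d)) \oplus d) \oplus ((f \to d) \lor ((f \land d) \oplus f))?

\text{True}

b \oplus f = \text{False} \oplus \text{False} = \text{False}
(b \oplus f) \leftrightarrow f = \text{False} \leftrightarrow \text{False} = \text{True}
d \oplus f = \text{True} \oplus \text{False} = \text{True}
\lnot (d \oplus f) = \lnot \text{True} = \text{False}
((b \oplus f) \leftrightarrow f) \oplus \lnot (d \oplus f) = \text{True} \oplus \text{False} = \text{True}
(((b \oplus f) \leftrightarrow f) \oplus \lnot (d \oplus f)) \lor f = \text{True} \lor \text{False} = \text{True}
b \to d = \text{False} \to \text{True} = \text{True}
(b \to d) \land f = \text{True} \land \text{False} = \text{False}
((((b \oplus f) \leftrightarrow f) \oplus \lnot (d \oplus f)) \lor f) \oplus ((b \to d) \land f) = \text{True} \oplus \text{False} = \text{True}
b \land d = \text{False} \land \text{True} = \text{False}
(((((b \oplus f) \leftrightarrow f) \oplus \lnot (d \oplus f)) \lor f) \oplus ((b \to d) \land f)) \lor (b \land d) = \text{True} \lor \text{False} = \text{True}
((((((b \oplus f) \leftrightarrow f) \oplus \lnot (d \oplus f)) \lor f) \oplus ((b \to d) \land f)) \lor (b \land d)) \oplus d = \text{True} \oplus \text{True} = \text{False}
f \to d = \text{False} \to \text{True} = \text{True}
f \land d = \text{False} \land \text{True} = \text{False}
(f \land d) \oplus f = \text{False} \oplus \text{False} = \text{False}
(f \to d) \lor ((f \land d) \oplus f) = \text{True} \lor \text{False} = \text{True}
(((((((b \oplus f) \leftrightarrow f) \oplus \lnot (d \oplus f)) \lor f) \oplus ((b \to d) \land f)) \lor (b \land d)) \oplus d) \oplus ((f \to d) \lor ((f \land d) \oplus f)) = \text{False} \oplus \text{True} = \text{True}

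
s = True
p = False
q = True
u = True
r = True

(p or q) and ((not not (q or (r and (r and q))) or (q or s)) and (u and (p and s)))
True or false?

False

p or q = False or True = True
r and q = True and True = True
r and (r and q) = True and True = True
q or (r and (r and q)) = True or True = True
not (q or (r and (r and q))) = not True = False
not not (q or (r and (r and q))) = not False = True
q or s = True or True = True
not not (q or (r and (r and q))) or (q or s) = True or True = True
p and s = False and True = False
u and (p and s) = True and False = False
(not not (q or (r and (r and q))) or (q or s)) and (u and (p and s)) = True and False = False
(p or q) and ((not not (q or (r and (r and q))) or (q or s)) and (u and (p and s))) = True and False = False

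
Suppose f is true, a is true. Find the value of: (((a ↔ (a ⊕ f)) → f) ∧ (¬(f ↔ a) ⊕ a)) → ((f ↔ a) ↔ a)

True

a ⊕ f = True ⊕ True = False
a ↔ (a ⊕ f) = True ↔ False = False
(a ↔ (a ⊕ f)) → f = False → True = True
f ↔ a = True ↔ True = True
¬(f ↔ a) = ¬True = False
¬(f ↔ a) ⊕ a = False ⊕ True = True
((a ↔ (a ⊕ f)) → f) ∧ (¬(f ↔ a) ⊕ a) = True ∧ True = True
f ↔ a = True ↔ True = True
(f ↔ a) ↔ a = True ↔ True = True
(((a ↔ (a ⊕ f)) → f) ∧ (¬(f ↔ a) ⊕ a)) → ((f ↔ a) ↔ a) = True → True = True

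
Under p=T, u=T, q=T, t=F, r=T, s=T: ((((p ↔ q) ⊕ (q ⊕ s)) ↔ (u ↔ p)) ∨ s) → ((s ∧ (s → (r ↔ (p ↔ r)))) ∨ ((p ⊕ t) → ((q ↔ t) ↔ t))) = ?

p ↔ q = T ↔ T = T
q ⊕ s = T ⊕ T = F
(p ↔ q) ⊕ (q ⊕ s) = T ⊕ F = T
u ↔ p = T ↔ T = T
((p ↔ q) ⊕ (q ⊕ s)) ↔ (u ↔ p) = T ↔ T = T
(((p ↔ q) ⊕ (q ⊕ s)) ↔ (u ↔ p)) ∨ s = T ∨ T = T
p ↔ r = T ↔ T = T
r ↔ (p ↔ r) = T ↔ T = T
s → (r ↔ (p ↔ r)) = T → T = T
s ∧ (s → (r ↔ (p ↔ r))) = T ∧ T = T
p ⊕ t = T ⊕ F = T
q ↔ t = T ↔ F = F
(q ↔ t) ↔ t = F ↔ F = T
(p ⊕ t) → ((q ↔ t) ↔ t) = T → T = T
(s ∧ (s → (r ↔ (p ↔ r)))) ∨ ((p ⊕ t) → ((q ↔ t) ↔ t)) = T ∨ T = T
((((p ↔ q) ⊕ (q ⊕ s)) ↔ (u ↔ p)) ∨ s) → ((s ∧ (s → (r ↔ (p ↔ r)))) ∨ ((p ⊕ t) → ((q ↔ t) ↔ t))) = T → T = T

T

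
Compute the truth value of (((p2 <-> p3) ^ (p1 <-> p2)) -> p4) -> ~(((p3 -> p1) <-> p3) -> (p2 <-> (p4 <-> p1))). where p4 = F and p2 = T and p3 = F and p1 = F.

F

p2 <-> p3 = T <-> F = F
p1 <-> p2 = F <-> T = F
(p2 <-> p3) ^ (p1 <-> p2) = F ^ F = F
((p2 <-> p3) ^ (p1 <-> p2)) -> p4 = F -> F = T
p3 -> p1 = F -> F = T
(p3 -> p1) <-> p3 = T <-> F = F
p4 <-> p1 = F <-> F = T
p2 <-> (p4 <-> p1) = T <-> T = T
((p3 -> p1) <-> p3) -> (p2 <-> (p4 <-> p1)) = F -> T = T
~(((p3 -> p1) <-> p3) -> (p2 <-> (p4 <-> p1))) = ~T = F
(((p2 <-> p3) ^ (p1 <-> p2)) -> p4) -> ~(((p3 -> p1) <-> p3) -> (p2 <-> (p4 <-> p1))) = T -> F = F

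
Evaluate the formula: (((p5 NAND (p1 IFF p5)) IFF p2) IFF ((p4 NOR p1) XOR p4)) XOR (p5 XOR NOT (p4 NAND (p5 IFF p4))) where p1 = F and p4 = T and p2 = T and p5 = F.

p1 IFF p5 = F IFF F = T
p5 NAND (p1 IFF p5) = F NAND T = T
(p5 NAND (p1 IFF p5)) IFF p2 = T IFF T = T
p4 NOR p1 = T NOR F = F
(p4 NOR p1) XOR p4 = F XOR T = T
((p5 NAND (p1 IFF p5)) IFF p2) IFF ((p4 NOR p1) XOR p4) = T IFF T = T
p5 IFF p4 = F IFF T = F
p4 NAND (p5 IFF p4) = T NAND F = T
NOT (p4 NAND (p5 IFF p4)) = NOT T = F
p5 XOR NOT (p4 NAND (p5 IFF p4)) = F XOR F = F
(((p5 NAND (p1 IFF p5)) IFF p2) IFF ((p4 NOR p1) XOR p4)) XOR (p5 XOR NOT (p4 NAND (p5 IFF p4))) = T XOR F = T

T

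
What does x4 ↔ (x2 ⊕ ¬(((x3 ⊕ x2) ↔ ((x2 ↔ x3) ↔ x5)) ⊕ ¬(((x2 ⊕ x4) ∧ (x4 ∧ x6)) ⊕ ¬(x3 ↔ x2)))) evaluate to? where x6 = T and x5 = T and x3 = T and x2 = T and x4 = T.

T

Substituting x6=T, x5=T, x3=T, x2=T, x4=T:
x3 ⊕ x2 = T ⊕ T = F
x2 ↔ x3 = T ↔ T = T
(x2 ↔ x3) ↔ x5 = T ↔ T = T
(x3 ⊕ x2) ↔ ((x2 ↔ x3) ↔ x5) = F ↔ T = F
x2 ⊕ x4 = T ⊕ T = F
x4 ∧ x6 = T ∧ T = T
(x2 ⊕ x4) ∧ (x4 ∧ x6) = F ∧ T = F
x3 ↔ x2 = T ↔ T = T
¬(x3 ↔ x2) = ¬T = F
((x2 ⊕ x4) ∧ (x4 ∧ x6)) ⊕ ¬(x3 ↔ x2) = F ⊕ F = F
¬(((x2 ⊕ x4) ∧ (x4 ∧ x6)) ⊕ ¬(x3 ↔ x2)) = ¬F = T
((x3 ⊕ x2) ↔ ((x2 ↔ x3) ↔ x5)) ⊕ ¬(((x2 ⊕ x4) ∧ (x4 ∧ x6)) ⊕ ¬(x3 ↔ x2)) = F ⊕ T = T
¬(((x3 ⊕ x2) ↔ ((x2 ↔ x3) ↔ x5)) ⊕ ¬(((x2 ⊕ x4) ∧ (x4 ∧ x6)) ⊕ ¬(x3 ↔ x2))) = ¬T = F
x2 ⊕ ¬(((x3 ⊕ x2) ↔ ((x2 ↔ x3) ↔ x5)) ⊕ ¬(((x2 ⊕ x4) ∧ (x4 ∧ x6)) ⊕ ¬(x3 ↔ x2))) = T ⊕ F = T
x4 ↔ (x2 ⊕ ¬(((x3 ⊕ x2) ↔ ((x2 ↔ x3) ↔ x5)) ⊕ ¬(((x2 ⊕ x4) ∧ (x4 ∧ x6)) ⊕ ¬(x3 ↔ x2)))) = T ↔ T = T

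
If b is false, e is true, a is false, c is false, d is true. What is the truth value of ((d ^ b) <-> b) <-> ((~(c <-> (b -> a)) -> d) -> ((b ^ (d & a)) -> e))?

d ^ b = True ^ False = True
(d ^ b) <-> b = True <-> False = False
b -> a = False -> False = True
c <-> (b -> a) = False <-> True = False
~(c <-> (b -> a)) = ~False = True
~(c <-> (b -> a)) -> d = True -> True = True
d & a = True & False = False
b ^ (d & a) = False ^ False = False
(b ^ (d & a)) -> e = False -> True = True
(~(c <-> (b -> a)) -> d) -> ((b ^ (d & a)) -> e) = True -> True = True
((d ^ b) <-> b) <-> ((~(c <-> (b -> a)) -> d) -> ((b ^ (d & a)) -> e)) = False <-> True = False

False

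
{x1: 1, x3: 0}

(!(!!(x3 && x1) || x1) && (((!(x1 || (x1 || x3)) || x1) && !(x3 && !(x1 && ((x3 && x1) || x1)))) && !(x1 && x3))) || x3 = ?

0

Substituting x1=1, x3=0:
x3 && x1 = 0 && 1 = 0
!(x3 && x1) = !0 = 1
!!(x3 && x1) = !1 = 0
!!(x3 && x1) || x1 = 0 || 1 = 1
!(!!(x3 && x1) || x1) = !1 = 0
x1 || x3 = 1 || 0 = 1
x1 || (x1 || x3) = 1 || 1 = 1
!(x1 || (x1 || x3)) = !1 = 0
!(x1 || (x1 || x3)) || x1 = 0 || 1 = 1
x3 && x1 = 0 && 1 = 0
(x3 && x1) || x1 = 0 || 1 = 1
x1 && ((x3 && x1) || x1) = 1 && 1 = 1
!(x1 && ((x3 && x1) || x1)) = !1 = 0
x3 && !(x1 && ((x3 && x1) || x1)) = 0 && 0 = 0
!(x3 && !(x1 && ((x3 && x1) || x1))) = !0 = 1
(!(x1 || (x1 || x3)) || x1) && !(x3 && !(x1 && ((x3 && x1) || x1))) = 1 && 1 = 1
x1 && x3 = 1 && 0 = 0
!(x1 && x3) = !0 = 1
((!(x1 || (x1 || x3)) || x1) && !(x3 && !(x1 && ((x3 && x1) || x1)))) && !(x1 && x3) = 1 && 1 = 1
!(!!(x3 && x1) || x1) && (((!(x1 || (x1 || x3)) || x1) && !(x3 && !(x1 && ((x3 && x1) || x1)))) && !(x1 && x3)) = 0 && 1 = 0
(!(!!(x3 && x1) || x1) && (((!(x1 || (x1 || x3)) || x1) && !(x3 && !(x1 && ((x3 && x1) || x1)))) && !(x1 && x3))) || x3 = 0 || 0 = 0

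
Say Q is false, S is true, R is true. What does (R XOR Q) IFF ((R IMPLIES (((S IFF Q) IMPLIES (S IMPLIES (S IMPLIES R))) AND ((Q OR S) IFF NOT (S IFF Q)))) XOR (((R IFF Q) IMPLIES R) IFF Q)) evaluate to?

True

Substituting Q=False, S=True, R=True:
R XOR Q = True XOR False = True
S IFF Q = True IFF False = False
S IMPLIES R = True IMPLIES True = True
S IMPLIES (S IMPLIES R) = True IMPLIES True = True
(S IFF Q) IMPLIES (S IMPLIES (S IMPLIES R)) = False IMPLIES True = True
Q OR S = False OR True = True
S IFF Q = True IFF False = False
NOT (S IFF Q) = NOT False = True
(Q OR S) IFF NOT (S IFF Q) = True IFF True = True
((S IFF Q) IMPLIES (S IMPLIES (S IMPLIES R))) AND ((Q OR S) IFF NOT (S IFF Q)) = True AND True = True
R IMPLIES (((S IFF Q) IMPLIES (S IMPLIES (S IMPLIES R))) AND ((Q OR S) IFF NOT (S IFF Q))) = True IMPLIES True = True
R IFF Q = True IFF False = False
(R IFF Q) IMPLIES R = False IMPLIES True = True
((R IFF Q) IMPLIES R) IFF Q = True IFF False = False
(R IMPLIES (((S IFF Q) IMPLIES (S IMPLIES (S IMPLIES R))) AND ((Q OR S) IFF NOT (S IFF Q)))) XOR (((R IFF Q) IMPLIES R) IFF Q) = True XOR False = True
(R XOR Q) IFF ((R IMPLIES (((S IFF Q) IMPLIES (S IMPLIES (S IMPLIES R))) AND ((Q OR S) IFF NOT (S IFF Q)))) XOR (((R IFF Q) IMPLIES R) IFF Q)) = True IFF True = True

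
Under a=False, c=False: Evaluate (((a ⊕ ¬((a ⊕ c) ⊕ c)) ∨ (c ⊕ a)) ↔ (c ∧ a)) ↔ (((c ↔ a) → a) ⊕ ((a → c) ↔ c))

Substituting a=False, c=False:
a ⊕ c = False ⊕ False = False
(a ⊕ c) ⊕ c = False ⊕ False = False
¬((a ⊕ c) ⊕ c) = ¬False = True
a ⊕ ¬((a ⊕ c) ⊕ c) = False ⊕ True = True
c ⊕ a = False ⊕ False = False
(a ⊕ ¬((a ⊕ c) ⊕ c)) ∨ (c ⊕ a) = True ∨ False = True
c ∧ a = False ∧ False = False
((a ⊕ ¬((a ⊕ c) ⊕ c)) ∨ (c ⊕ a)) ↔ (c ∧ a) = True ↔ False = False
c ↔ a = False ↔ False = True
(c ↔ a) → a = True → False = False
a → c = False → False = True
(a → c) ↔ c = True ↔ False = False
((c ↔ a) → a) ⊕ ((a → c) ↔ c) = False ⊕ False = False
(((a ⊕ ¬((a ⊕ c) ⊕ c)) ∨ (c ⊕ a)) ↔ (c ∧ a)) ↔ (((c ↔ a) → a) ⊕ ((a → c) ↔ c)) = False ↔ False = True

True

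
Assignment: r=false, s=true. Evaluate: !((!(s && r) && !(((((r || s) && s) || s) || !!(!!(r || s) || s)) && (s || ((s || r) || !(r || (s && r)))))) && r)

true

Substituting r=false, s=true:
s && r = true && false = false
!(s && r) = !false = true
r || s = false || true = true
(r || s) && s = true && true = true
((r || s) && s) || s = true || true = true
r || s = false || true = true
!(r || s) = !true = false
!!(r || s) = !false = true
!!(r || s) || s = true || true = true
!(!!(r || s) || s) = !true = false
!!(!!(r || s) || s) = !false = true
(((r || s) && s) || s) || !!(!!(r || s) || s) = true || true = true
s || r = true || false = true
s && r = true && false = false
r || (s && r) = false || false = false
!(r || (s && r)) = !false = true
(s || r) || !(r || (s && r)) = true || true = true
s || ((s || r) || !(r || (s && r))) = true || true = true
((((r || s) && s) || s) || !!(!!(r || s) || s)) && (s || ((s || r) || !(r || (s && r)))) = true && true = true
!(((((r || s) && s) || s) || !!(!!(r || s) || s)) && (s || ((s || r) || !(r || (s && r))))) = !true = false
!(s && r) && !(((((r || s) && s) || s) || !!(!!(r || s) || s)) && (s || ((s || r) || !(r || (s && r))))) = true && false = false
(!(s && r) && !(((((r || s) && s) || s) || !!(!!(r || s) || s)) && (s || ((s || r) || !(r || (s && r)))))) && r = false && false = false
!((!(s && r) && !(((((r || s) && s) || s) || !!(!!(r || s) || s)) && (s || ((s || r) || !(r || (s && r)))))) && r) = !false = true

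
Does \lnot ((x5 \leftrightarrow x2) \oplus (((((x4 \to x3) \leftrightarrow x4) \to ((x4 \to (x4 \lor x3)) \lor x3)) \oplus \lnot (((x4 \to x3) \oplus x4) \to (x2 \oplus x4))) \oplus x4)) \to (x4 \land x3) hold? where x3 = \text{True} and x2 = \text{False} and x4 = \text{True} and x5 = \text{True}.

x5 \leftrightarrow x2 = \text{True} \leftrightarrow \text{False} = \text{False}
x4 \to x3 = \text{True} \to \text{True} = \text{True}
(x4 \to x3) \leftrightarrow x4 = \text{True} \leftrightarrow \text{True} = \text{True}
x4 \lor x3 = \text{True} \lor \text{True} = \text{True}
x4 \to (x4 \lor x3) = \text{True} \to \text{True} = \text{True}
(x4 \to (x4 \lor x3)) \lor x3 = \text{True} \lor \text{True} = \text{True}
((x4 \to x3) \leftrightarrow x4) \to ((x4 \to (x4 \lor x3)) \lor x3) = \text{True} \to \text{True} = \text{True}
x4 \to x3 = \text{True} \to \text{True} = \text{True}
(x4 \to x3) \oplus x4 = \text{True} \oplus \text{True} = \text{False}
x2 \oplus x4 = \text{False} \oplus \text{True} = \text{True}
((x4 \to x3) \oplus x4) \to (x2 \oplus x4) = \text{False} \to \text{True} = \text{True}
\lnot (((x4 \to x3) \oplus x4) \to (x2 \oplus x4)) = \lnot \text{True} = \text{False}
(((x4 \to x3) \leftrightarrow x4) \to ((x4 \to (x4 \lor x3)) \lor x3)) \oplus \lnot (((x4 \to x3) \oplus x4) \to (x2 \oplus x4)) = \text{True} \oplus \text{False} = \text{True}
((((x4 \to x3) \leftrightarrow x4) \to ((x4 \to (x4 \lor x3)) \lor x3)) \oplus \lnot (((x4 \to x3) \oplus x4) \to (x2 \oplus x4))) \oplus x4 = \text{True} \oplus \text{True} = \text{False}
(x5 \leftrightarrow x2) \oplus (((((x4 \to x3) \leftrightarrow x4) \to ((x4 \to (x4 \lor x3)) \lor x3)) \oplus \lnot (((x4 \to x3) \oplus x4) \to (x2 \oplus x4))) \oplus x4) = \text{False} \oplus \text{False} = \text{False}
\lnot ((x5 \leftrightarrow x2) \oplus (((((x4 \to x3) \leftrightarrow x4) \to ((x4 \to (x4 \lor x3)) \lor x3)) \oplus \lnot (((x4 \to x3) \oplus x4) \to (x2 \oplus x4))) \oplus x4)) = \lnot \text{False} = \text{True}
x4 \land x3 = \text{True} \land \text{True} = \text{True}
\lnot ((x5 \leftrightarrow x2) \oplus (((((x4 \to x3) \leftrightarrow x4) \to ((x4 \to (x4 \lor x3)) \lor x3)) \oplus \lnot (((x4 \to x3) \oplus x4) \to (x2 \oplus x4))) \oplus x4)) \to (x4 \land x3) = \text{True} \to \text{True} = \text{True}

\text{True}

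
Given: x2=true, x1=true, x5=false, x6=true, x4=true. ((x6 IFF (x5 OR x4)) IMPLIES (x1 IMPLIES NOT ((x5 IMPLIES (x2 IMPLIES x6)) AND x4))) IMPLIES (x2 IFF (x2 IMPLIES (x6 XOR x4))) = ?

true

x5 OR x4 = false OR true = true
x6 IFF (x5 OR x4) = true IFF true = true
x2 IMPLIES x6 = true IMPLIES true = true
x5 IMPLIES (x2 IMPLIES x6) = false IMPLIES true = true
(x5 IMPLIES (x2 IMPLIES x6)) AND x4 = true AND true = true
NOT ((x5 IMPLIES (x2 IMPLIES x6)) AND x4) = NOT true = false
x1 IMPLIES NOT ((x5 IMPLIES (x2 IMPLIES x6)) AND x4) = true IMPLIES false = false
(x6 IFF (x5 OR x4)) IMPLIES (x1 IMPLIES NOT ((x5 IMPLIES (x2 IMPLIES x6)) AND x4)) = true IMPLIES false = false
x6 XOR x4 = true XOR true = false
x2 IMPLIES (x6 XOR x4) = true IMPLIES false = false
x2 IFF (x2 IMPLIES (x6 XOR x4)) = true IFF false = false
((x6 IFF (x5 OR x4)) IMPLIES (x1 IMPLIES NOT ((x5 IMPLIES (x2 IMPLIES x6)) AND x4))) IMPLIES (x2 IFF (x2 IMPLIES (x6 XOR x4))) = false IMPLIES false = true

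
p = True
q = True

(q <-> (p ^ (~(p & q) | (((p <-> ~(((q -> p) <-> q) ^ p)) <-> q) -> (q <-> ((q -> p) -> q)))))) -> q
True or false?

True

p & q = True & True = True
~(p & q) = ~True = False
q -> p = True -> True = True
(q -> p) <-> q = True <-> True = True
((q -> p) <-> q) ^ p = True ^ True = False
~(((q -> p) <-> q) ^ p) = ~False = True
p <-> ~(((q -> p) <-> q) ^ p) = True <-> True = True
(p <-> ~(((q -> p) <-> q) ^ p)) <-> q = True <-> True = True
q -> p = True -> True = True
(q -> p) -> q = True -> True = True
q <-> ((q -> p) -> q) = True <-> True = True
((p <-> ~(((q -> p) <-> q) ^ p)) <-> q) -> (q <-> ((q -> p) -> q)) = True -> True = True
~(p & q) | (((p <-> ~(((q -> p) <-> q) ^ p)) <-> q) -> (q <-> ((q -> p) -> q))) = False | True = True
p ^ (~(p & q) | (((p <-> ~(((q -> p) <-> q) ^ p)) <-> q) -> (q <-> ((q -> p) -> q)))) = True ^ True = False
q <-> (p ^ (~(p & q) | (((p <-> ~(((q -> p) <-> q) ^ p)) <-> q) -> (q <-> ((q -> p) -> q))))) = True <-> False = False
(q <-> (p ^ (~(p & q) | (((p <-> ~(((q -> p) <-> q) ^ p)) <-> q) -> (q <-> ((q -> p) -> q)))))) -> q = False -> True = True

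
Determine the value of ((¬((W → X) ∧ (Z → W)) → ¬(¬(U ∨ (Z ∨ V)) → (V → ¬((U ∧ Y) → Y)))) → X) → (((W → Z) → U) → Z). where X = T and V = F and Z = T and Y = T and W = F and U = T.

W → X = F → T = T
Z → W = T → F = F
(W → X) ∧ (Z → W) = T ∧ F = F
¬((W → X) ∧ (Z → W)) = ¬F = T
Z ∨ V = T ∨ F = T
U ∨ (Z ∨ V) = T ∨ T = T
¬(U ∨ (Z ∨ V)) = ¬T = F
U ∧ Y = T ∧ T = T
(U ∧ Y) → Y = T → T = T
¬((U ∧ Y) → Y) = ¬T = F
V → ¬((U ∧ Y) → Y) = F → F = T
¬(U ∨ (Z ∨ V)) → (V → ¬((U ∧ Y) → Y)) = F → T = T
¬(¬(U ∨ (Z ∨ V)) → (V → ¬((U ∧ Y) → Y))) = ¬T = F
¬((W → X) ∧ (Z → W)) → ¬(¬(U ∨ (Z ∨ V)) → (V → ¬((U ∧ Y) → Y))) = T → F = F
(¬((W → X) ∧ (Z → W)) → ¬(¬(U ∨ (Z ∨ V)) → (V → ¬((U ∧ Y) → Y)))) → X = F → T = T
W → Z = F → T = T
(W → Z) → U = T → T = T
((W → Z) → U) → Z = T → T = T
((¬((W → X) ∧ (Z → W)) → ¬(¬(U ∨ (Z ∨ V)) → (V → ¬((U ∧ Y) → Y)))) → X) → (((W → Z) → U) → Z) = T → T = T

T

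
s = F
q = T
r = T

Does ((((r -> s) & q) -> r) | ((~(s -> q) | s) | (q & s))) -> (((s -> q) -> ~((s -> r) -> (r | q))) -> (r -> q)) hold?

T

r -> s = T -> F = F
(r -> s) & q = F & T = F
((r -> s) & q) -> r = F -> T = T
s -> q = F -> T = T
~(s -> q) = ~T = F
~(s -> q) | s = F | F = F
q & s = T & F = F
(~(s -> q) | s) | (q & s) = F | F = F
(((r -> s) & q) -> r) | ((~(s -> q) | s) | (q & s)) = T | F = T
s -> q = F -> T = T
s -> r = F -> T = T
r | q = T | T = T
(s -> r) -> (r | q) = T -> T = T
~((s -> r) -> (r | q)) = ~T = F
(s -> q) -> ~((s -> r) -> (r | q)) = T -> F = F
r -> q = T -> T = T
((s -> q) -> ~((s -> r) -> (r | q))) -> (r -> q) = F -> T = T
((((r -> s) & q) -> r) | ((~(s -> q) | s) | (q & s))) -> (((s -> q) -> ~((s -> r) -> (r | q))) -> (r -> q)) = T -> T = T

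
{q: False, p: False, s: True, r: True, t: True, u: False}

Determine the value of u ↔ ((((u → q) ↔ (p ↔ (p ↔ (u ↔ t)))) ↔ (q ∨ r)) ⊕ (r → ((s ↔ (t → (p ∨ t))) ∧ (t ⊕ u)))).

u → q = False → False = True
u ↔ t = False ↔ True = False
p ↔ (u ↔ t) = False ↔ False = True
p ↔ (p ↔ (u ↔ t)) = False ↔ True = False
(u → q) ↔ (p ↔ (p ↔ (u ↔ t))) = True ↔ False = False
q ∨ r = False ∨ True = True
((u → q) ↔ (p ↔ (p ↔ (u ↔ t)))) ↔ (q ∨ r) = False ↔ True = False
p ∨ t = False ∨ True = True
t → (p ∨ t) = True → True = True
s ↔ (t → (p ∨ t)) = True ↔ True = True
t ⊕ u = True ⊕ False = True
(s ↔ (t → (p ∨ t))) ∧ (t ⊕ u) = True ∧ True = True
r → ((s ↔ (t → (p ∨ t))) ∧ (t ⊕ u)) = True → True = True
(((u → q) ↔ (p ↔ (p ↔ (u ↔ t)))) ↔ (q ∨ r)) ⊕ (r → ((s ↔ (t → (p ∨ t))) ∧ (t ⊕ u))) = False ⊕ True = True
u ↔ ((((u → q) ↔ (p ↔ (p ↔ (u ↔ t)))) ↔ (q ∨ r)) ⊕ (r → ((s ↔ (t → (p ∨ t))) ∧ (t ⊕ u)))) = False ↔ True = False

False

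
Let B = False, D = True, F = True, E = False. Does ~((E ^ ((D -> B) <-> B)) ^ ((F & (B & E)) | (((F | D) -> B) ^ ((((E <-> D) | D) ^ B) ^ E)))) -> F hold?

True

D -> B = True -> False = False
(D -> B) <-> B = False <-> False = True
E ^ ((D -> B) <-> B) = False ^ True = True
B & E = False & False = False
F & (B & E) = True & False = False
F | D = True | True = True
(F | D) -> B = True -> False = False
E <-> D = False <-> True = False
(E <-> D) | D = False | True = True
((E <-> D) | D) ^ B = True ^ False = True
(((E <-> D) | D) ^ B) ^ E = True ^ False = True
((F | D) -> B) ^ ((((E <-> D) | D) ^ B) ^ E) = False ^ True = True
(F & (B & E)) | (((F | D) -> B) ^ ((((E <-> D) | D) ^ B) ^ E)) = False | True = True
(E ^ ((D -> B) <-> B)) ^ ((F & (B & E)) | (((F | D) -> B) ^ ((((E <-> D) | D) ^ B) ^ E))) = True ^ True = False
~((E ^ ((D -> B) <-> B)) ^ ((F & (B & E)) | (((F | D) -> B) ^ ((((E <-> D) | D) ^ B) ^ E)))) = ~False = True
~((E ^ ((D -> B) <-> B)) ^ ((F & (B & E)) | (((F | D) -> B) ^ ((((E <-> D) | D) ^ B) ^ E)))) -> F = True -> True = True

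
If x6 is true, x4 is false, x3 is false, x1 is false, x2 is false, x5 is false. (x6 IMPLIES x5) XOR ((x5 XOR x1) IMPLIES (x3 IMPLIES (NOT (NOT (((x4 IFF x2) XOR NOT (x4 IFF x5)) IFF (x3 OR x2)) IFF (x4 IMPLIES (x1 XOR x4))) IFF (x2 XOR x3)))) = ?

x6 IMPLIES x5 = T IMPLIES F = F
x5 XOR x1 = F XOR F = F
x4 IFF x2 = F IFF F = T
x4 IFF x5 = F IFF F = T
NOT (x4 IFF x5) = NOT T = F
(x4 IFF x2) XOR NOT (x4 IFF x5) = T XOR F = T
x3 OR x2 = F OR F = F
((x4 IFF x2) XOR NOT (x4 IFF x5)) IFF (x3 OR x2) = T IFF F = F
NOT (((x4 IFF x2) XOR NOT (x4 IFF x5)) IFF (x3 OR x2)) = NOT F = T
x1 XOR x4 = F XOR F = F
x4 IMPLIES (x1 XOR x4) = F IMPLIES F = T
NOT (((x4 IFF x2) XOR NOT (x4 IFF x5)) IFF (x3 OR x2)) IFF (x4 IMPLIES (x1 XOR x4)) = T IFF T = T
NOT (NOT (((x4 IFF x2) XOR NOT (x4 IFF x5)) IFF (x3 OR x2)) IFF (x4 IMPLIES (x1 XOR x4))) = NOT T = F
x2 XOR x3 = F XOR F = F
NOT (NOT (((x4 IFF x2) XOR NOT (x4 IFF x5)) IFF (x3 OR x2)) IFF (x4 IMPLIES (x1 XOR x4))) IFF (x2 XOR x3) = F IFF F = T
x3 IMPLIES (NOT (NOT (((x4 IFF x2) XOR NOT (x4 IFF x5)) IFF (x3 OR x2)) IFF (x4 IMPLIES (x1 XOR x4))) IFF (x2 XOR x3)) = F IMPLIES T = T
(x5 XOR x1) IMPLIES (x3 IMPLIES (NOT (NOT (((x4 IFF x2) XOR NOT (x4 IFF x5)) IFF (x3 OR x2)) IFF (x4 IMPLIES (x1 XOR x4))) IFF (x2 XOR x3))) = F IMPLIES T = T
(x6 IMPLIES x5) XOR ((x5 XOR x1) IMPLIES (x3 IMPLIES (NOT (NOT (((x4 IFF x2) XOR NOT (x4 IFF x5)) IFF (x3 OR x2)) IFF (x4 IMPLIES (x1 XOR x4))) IFF (x2 XOR x3)))) = F XOR T = T

T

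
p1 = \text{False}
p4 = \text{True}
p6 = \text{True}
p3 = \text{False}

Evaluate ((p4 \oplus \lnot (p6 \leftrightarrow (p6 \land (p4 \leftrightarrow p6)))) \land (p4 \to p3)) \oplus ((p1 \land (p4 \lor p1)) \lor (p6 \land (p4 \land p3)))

p4 \leftrightarrow p6 = \text{True} \leftrightarrow \text{True} = \text{True}
p6 \land (p4 \leftrightarrow p6) = \text{True} \land \text{True} = \text{True}
p6 \leftrightarrow (p6 \land (p4 \leftrightarrow p6)) = \text{True} \leftrightarrow \text{True} = \text{True}
\lnot (p6 \leftrightarrow (p6 \land (p4 \leftrightarrow p6))) = \lnot \text{True} = \text{False}
p4 \oplus \lnot (p6 \leftrightarrow (p6 \land (p4 \leftrightarrow p6))) = \text{True} \oplus \text{False} = \text{True}
p4 \to p3 = \text{True} \to \text{False} = \text{False}
(p4 \oplus \lnot (p6 \leftrightarrow (p6 \land (p4 \leftrightarrow p6)))) \land (p4 \to p3) = \text{True} \land \text{False} = \text{False}
p4 \lor p1 = \text{True} \lor \text{False} = \text{True}
p1 \land (p4 \lor p1) = \text{False} \land \text{True} = \text{False}
p4 \land p3 = \text{True} \land \text{False} = \text{False}
p6 \land (p4 \land p3) = \text{True} \land \text{False} = \text{False}
(p1 \land (p4 \lor p1)) \lor (p6 \land (p4 \land p3)) = \text{False} \lor \text{False} = \text{False}
((p4 \oplus \lnot (p6 \leftrightarrow (p6 \land (p4 \leftrightarrow p6)))) \land (p4 \to p3)) \oplus ((p1 \land (p4 \lor p1)) \lor (p6 \land (p4 \land p3))) = \text{False} \oplus \text{False} = \text{False}

\text{False}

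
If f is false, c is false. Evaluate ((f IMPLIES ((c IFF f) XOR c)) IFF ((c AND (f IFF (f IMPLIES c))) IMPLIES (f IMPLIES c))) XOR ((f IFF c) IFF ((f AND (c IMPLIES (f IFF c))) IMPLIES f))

c IFF f = false IFF false = true
(c IFF f) XOR c = true XOR false = true
f IMPLIES ((c IFF f) XOR c) = false IMPLIES true = true
f IMPLIES c = false IMPLIES false = true
f IFF (f IMPLIES c) = false IFF true = false
c AND (f IFF (f IMPLIES c)) = false AND false = false
f IMPLIES c = false IMPLIES false = true
(c AND (f IFF (f IMPLIES c))) IMPLIES (f IMPLIES c) = false IMPLIES true = true
(f IMPLIES ((c IFF f) XOR c)) IFF ((c AND (f IFF (f IMPLIES c))) IMPLIES (f IMPLIES c)) = true IFF true = true
f IFF c = false IFF false = true
f IFF c = false IFF false = true
c IMPLIES (f IFF c) = false IMPLIES true = true
f AND (c IMPLIES (f IFF c)) = false AND true = false
(f AND (c IMPLIES (f IFF c))) IMPLIES f = false IMPLIES false = true
(f IFF c) IFF ((f AND (c IMPLIES (f IFF c))) IMPLIES f) = true IFF true = true
((f IMPLIES ((c IFF f) XOR c)) IFF ((c AND (f IFF (f IMPLIES c))) IMPLIES (f IMPLIES c))) XOR ((f IFF c) IFF ((f AND (c IMPLIES (f IFF c))) IMPLIES f)) = true XOR true = false

false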